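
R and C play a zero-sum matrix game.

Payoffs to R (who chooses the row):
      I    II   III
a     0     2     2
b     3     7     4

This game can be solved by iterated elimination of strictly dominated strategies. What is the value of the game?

3

Row a is strictly dominated by row b (3>0, 7>2, 4>2); eliminate a.
Column II is strictly dominated by I for C (3<7); eliminate II.
Column III is strictly dominated by I for C (3<4); eliminate III.
Only (b, I) remains, with payoff 3.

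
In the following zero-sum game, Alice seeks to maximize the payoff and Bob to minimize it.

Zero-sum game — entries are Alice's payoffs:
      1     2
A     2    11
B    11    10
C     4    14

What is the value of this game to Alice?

Row A is strictly dominated by row C, so Alice never plays it.
The remaining 2×2 game on (B, C) × (1, 2) has no saddle point. Let Alice play B with probability p; indifference gives 11p + 4(1−p) = 10p + 14(1−p), so p = 10/11.
Similarly Bob's optimal q on 1 is 4/11, and the value is 11·(4/11) + (10)·(7/11) = 114/11.

114/11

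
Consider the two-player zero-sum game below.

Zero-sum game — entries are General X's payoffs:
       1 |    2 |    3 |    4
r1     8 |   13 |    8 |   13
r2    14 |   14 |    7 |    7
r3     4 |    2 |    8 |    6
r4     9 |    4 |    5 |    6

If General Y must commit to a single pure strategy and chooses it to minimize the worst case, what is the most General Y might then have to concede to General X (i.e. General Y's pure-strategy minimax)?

8

The worst case (largest entry) in each column is 1: 14, 2: 14, 3: 8, 4: 13.
The best (smallest) of these is 8.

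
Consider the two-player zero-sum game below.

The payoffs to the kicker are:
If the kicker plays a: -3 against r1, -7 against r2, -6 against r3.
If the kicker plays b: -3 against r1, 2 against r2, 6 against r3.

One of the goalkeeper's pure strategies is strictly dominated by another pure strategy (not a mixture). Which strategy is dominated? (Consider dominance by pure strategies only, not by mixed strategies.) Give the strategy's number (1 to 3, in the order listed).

The goalkeeper prefers columns that give the kicker less. Compare r3 with r2: -7 < -6, 2 < 6.
So r2 strictly dominates r3 for the goalkeeper; r3 is strictly dominated.

3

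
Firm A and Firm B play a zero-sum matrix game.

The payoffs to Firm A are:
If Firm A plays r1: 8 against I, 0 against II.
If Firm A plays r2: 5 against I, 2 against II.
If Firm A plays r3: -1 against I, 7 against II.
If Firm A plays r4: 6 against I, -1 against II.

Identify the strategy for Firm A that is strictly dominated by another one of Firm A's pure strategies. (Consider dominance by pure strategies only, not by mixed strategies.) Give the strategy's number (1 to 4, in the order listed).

Compare r4 with r1: 8 > 6, 0 > -1.
So r1 strictly dominates r4 for Firm A; r4 is strictly dominated.

4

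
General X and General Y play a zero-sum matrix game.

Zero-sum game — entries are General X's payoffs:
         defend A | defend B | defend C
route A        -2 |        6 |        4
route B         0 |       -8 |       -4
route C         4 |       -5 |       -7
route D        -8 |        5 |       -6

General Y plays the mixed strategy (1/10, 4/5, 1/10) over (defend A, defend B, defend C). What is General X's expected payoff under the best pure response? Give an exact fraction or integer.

5

route A: (-2)·(1/10) + (6)·(4/5) + (4)·(1/10) = 5.
route B: (0)·(1/10) + (-8)·(4/5) + (-4)·(1/10) = -34/5.
route C: (4)·(1/10) + (-5)·(4/5) + (-7)·(1/10) = -43/10.
route D: (-8)·(1/10) + (5)·(4/5) + (-6)·(1/10) = 13/5.
The best pure response is route A with expected payoff 5.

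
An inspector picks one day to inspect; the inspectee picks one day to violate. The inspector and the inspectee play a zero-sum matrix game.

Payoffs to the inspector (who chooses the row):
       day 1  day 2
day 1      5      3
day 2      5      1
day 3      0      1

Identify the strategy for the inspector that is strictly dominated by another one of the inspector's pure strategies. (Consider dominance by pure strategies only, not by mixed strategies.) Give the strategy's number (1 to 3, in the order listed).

3

Compare day 3 with day 1: 5 > 0, 3 > 1.
So day 1 strictly dominates day 3 for the inspector; day 3 is strictly dominated.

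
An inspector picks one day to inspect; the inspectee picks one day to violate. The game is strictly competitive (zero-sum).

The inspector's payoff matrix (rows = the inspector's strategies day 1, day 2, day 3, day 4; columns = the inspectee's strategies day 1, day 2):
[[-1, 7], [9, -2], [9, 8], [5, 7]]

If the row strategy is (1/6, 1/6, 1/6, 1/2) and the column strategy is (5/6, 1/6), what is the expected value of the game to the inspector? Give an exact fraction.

97/18

Against (5/6, 1/6), each row's expected payoff is day 1: 1/3; day 2: 43/6; day 3: 53/6; day 4: 16/3.
Taking the (1/6, 1/6, 1/6, 1/2)-weighted average: (1/6)·(1/3) + (1/6)·(43/6) + (1/6)·(53/6) + (1/2)·(16/3) = 97/18.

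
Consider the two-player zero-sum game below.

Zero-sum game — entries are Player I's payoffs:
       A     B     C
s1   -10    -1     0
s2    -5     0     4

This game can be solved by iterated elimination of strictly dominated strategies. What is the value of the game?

Column C is strictly dominated by A for Player II (-10<0, -5<4); eliminate C.
Column B is strictly dominated by A for Player II (-10<-1, -5<0); eliminate B.
Row s1 is strictly dominated by row s2 (-5>-10); eliminate s1.
Only (s2, A) remains, with payoff -5.

-5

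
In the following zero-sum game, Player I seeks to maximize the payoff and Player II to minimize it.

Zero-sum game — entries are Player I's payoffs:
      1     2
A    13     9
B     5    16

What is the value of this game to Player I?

163/15

Row minima are 9 and 5, so Player I's maximin is 9; column maxima are 13 and 16, so Player II's minimax is 13. These differ, so the equilibrium is in mixed strategies.
Let Player I play A with probability p. Player II is indifferent when 13p + 5(1−p) = 9p + 16(1−p), giving p = 11/15.
Let Player II play 1 with probability q. Player I is indifferent when 13q + 9(1−q) = 5q + 16(1−q), giving q = 7/15.
The value is 13·(7/15) + (9)·(8/15) = 163/15.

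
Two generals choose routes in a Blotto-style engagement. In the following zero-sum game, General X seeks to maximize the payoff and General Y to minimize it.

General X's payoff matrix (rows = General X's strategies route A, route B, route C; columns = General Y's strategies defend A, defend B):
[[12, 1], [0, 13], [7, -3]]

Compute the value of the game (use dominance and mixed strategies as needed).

Row route C is strictly dominated by row route A, so General X never plays it.
The remaining 2×2 game on (route A, route B) × (defend A, defend B) has no saddle point. Let General X play route A with probability p; indifference gives 12p = p + 13(1−p), so p = 13/24.
Similarly General Y's optimal q on defend A is 1/2, and the value is 12·(1/2) + (1)·(1/2) = 13/2.

13/2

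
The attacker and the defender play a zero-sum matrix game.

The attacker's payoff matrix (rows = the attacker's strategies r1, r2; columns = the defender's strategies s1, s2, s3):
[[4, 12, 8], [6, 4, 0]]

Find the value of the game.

Column s2 is strictly dominated by s3 for the defender (it gives the attacker more in every row).
The remaining 2×2 game on (r1, r2) × (s1, s3) has no saddle point. Let the attacker play r1 with probability p; indifference gives 4p + 6(1−p) = 8p, so p = 3/5.
Similarly the defender's optimal q on s1 is 4/5, and the value is 4·(4/5) + (8)·(1/5) = 24/5.

24/5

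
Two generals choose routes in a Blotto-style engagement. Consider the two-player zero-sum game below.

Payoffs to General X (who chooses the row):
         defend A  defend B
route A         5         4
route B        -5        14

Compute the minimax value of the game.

9/2

Row minima are 4 and -5, so General X's maximin is 4; column maxima are 5 and 14, so General Y's minimax is 5. These differ, so the equilibrium is in mixed strategies.
Let General X play route A with probability p. General Y is indifferent when 5p − 5(1−p) = 4p + 14(1−p), giving p = 19/20.
Let General Y play defend A with probability q. General X is indifferent when 5q + 4(1−q) = −5q + 14(1−q), giving q = 1/2.
The value is 5·(1/2) + (4)·(1/2) = 9/2.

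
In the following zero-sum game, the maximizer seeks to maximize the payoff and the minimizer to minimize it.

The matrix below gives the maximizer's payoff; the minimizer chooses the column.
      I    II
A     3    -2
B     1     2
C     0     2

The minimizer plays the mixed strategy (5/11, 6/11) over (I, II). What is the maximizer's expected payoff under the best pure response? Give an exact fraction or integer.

A: (3)·(5/11) + (-2)·(6/11) = 3/11.
B: (1)·(5/11) + (2)·(6/11) = 17/11.
C: (0)·(5/11) + (2)·(6/11) = 12/11.
The best pure response is B with expected payoff 17/11.

17/11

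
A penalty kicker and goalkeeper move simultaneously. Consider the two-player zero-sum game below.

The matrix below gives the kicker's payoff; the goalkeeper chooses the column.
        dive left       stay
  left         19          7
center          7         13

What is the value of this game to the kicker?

Row minima are 7 and 7, so the kicker's maximin is 7; column maxima are 19 and 13, so the goalkeeper's minimax is 13. These differ, so the equilibrium is in mixed strategies.
Let the kicker play left with probability p. The goalkeeper is indifferent when 19p + 7(1−p) = 7p + 13(1−p), giving p = 1/3.
Let the goalkeeper play dive left with probability q. The kicker is indifferent when 19q + 7(1−q) = 7q + 13(1−q), giving q = 1/3.
The value is 19·(1/3) + (7)·(2/3) = 11.

11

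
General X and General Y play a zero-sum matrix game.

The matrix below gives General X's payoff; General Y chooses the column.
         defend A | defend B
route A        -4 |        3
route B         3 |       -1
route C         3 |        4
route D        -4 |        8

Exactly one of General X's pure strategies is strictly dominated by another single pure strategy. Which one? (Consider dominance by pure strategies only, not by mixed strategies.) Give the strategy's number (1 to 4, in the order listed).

1

Compare route A with route C: 3 > -4, 4 > 3.
So route C strictly dominates route A for General X; route A is strictly dominated.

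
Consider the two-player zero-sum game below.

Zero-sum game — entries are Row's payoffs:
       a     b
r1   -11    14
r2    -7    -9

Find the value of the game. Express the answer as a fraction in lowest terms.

Row minima are -11 and -9, so Row's maximin is -9; column maxima are -7 and 14, so Column's minimax is -7. These differ, so the equilibrium is in mixed strategies.
Let Row play r1 with probability p. Column is indifferent when −11p − 7(1−p) = 14p − 9(1−p), giving p = 2/27.
Let Column play a with probability q. Row is indifferent when −11q + 14(1−q) = −7q − 9(1−q), giving q = 23/27.
The value is -11·(23/27) + (14)·(4/27) = -197/27.

-197/27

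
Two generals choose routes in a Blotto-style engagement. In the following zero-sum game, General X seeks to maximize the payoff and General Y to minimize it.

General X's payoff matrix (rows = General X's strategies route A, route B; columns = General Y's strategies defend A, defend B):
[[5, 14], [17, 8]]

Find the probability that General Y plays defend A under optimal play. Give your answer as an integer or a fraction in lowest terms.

1/3

Row minima are 5 and 8, so General X's maximin is 8; column maxima are 17 and 14, so General Y's minimax is 14. These differ, so the equilibrium is in mixed strategies.
Let General Y play defend A with probability q. General X is indifferent when 5q + 14(1−q) = 17q + 8(1−q), giving q = 1/3.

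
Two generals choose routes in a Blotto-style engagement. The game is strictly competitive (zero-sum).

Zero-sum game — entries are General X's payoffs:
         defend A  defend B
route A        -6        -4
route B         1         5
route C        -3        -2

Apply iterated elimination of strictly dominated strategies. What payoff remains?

Column defend B is strictly dominated by defend A for General Y (-6<-4, 1<5, -3<-2); eliminate defend B.
Row route C is strictly dominated by row route B (1>-3); eliminate route C.
Row route A is strictly dominated by row route B (1>-6); eliminate route A.
Only (route B, defend A) remains, with payoff 1.

1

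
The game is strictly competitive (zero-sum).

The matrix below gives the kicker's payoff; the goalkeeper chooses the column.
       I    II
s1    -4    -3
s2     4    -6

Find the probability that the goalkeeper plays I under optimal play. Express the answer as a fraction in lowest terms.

3/11

Row minima are -4 and -6, so the kicker's maximin is -4; column maxima are 4 and -3, so the goalkeeper's minimax is -3. These differ, so the equilibrium is in mixed strategies.
Let the goalkeeper play I with probability q. The kicker is indifferent when −4q − 3(1−q) = 4q − 6(1−q), giving q = 3/11.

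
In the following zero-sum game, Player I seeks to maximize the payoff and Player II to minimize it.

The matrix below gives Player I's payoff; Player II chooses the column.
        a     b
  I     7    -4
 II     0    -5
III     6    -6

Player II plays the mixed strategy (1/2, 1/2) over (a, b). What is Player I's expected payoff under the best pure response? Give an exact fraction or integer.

I: (7)·(1/2) + (-4)·(1/2) = 3/2.
II: (0)·(1/2) + (-5)·(1/2) = -5/2.
III: (6)·(1/2) + (-6)·(1/2) = 0.
The best pure response is I with expected payoff 3/2.

3/2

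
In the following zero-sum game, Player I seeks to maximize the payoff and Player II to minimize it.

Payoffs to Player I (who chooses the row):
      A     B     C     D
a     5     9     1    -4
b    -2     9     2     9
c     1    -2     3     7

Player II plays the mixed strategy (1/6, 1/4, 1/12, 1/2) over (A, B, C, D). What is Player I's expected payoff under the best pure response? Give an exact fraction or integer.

a: (5)·(1/6) + (9)·(1/4) + (1)·(1/12) + (-4)·(1/2) = 7/6.
b: (-2)·(1/6) + (9)·(1/4) + (2)·(1/12) + (9)·(1/2) = 79/12.
c: (1)·(1/6) + (-2)·(1/4) + (3)·(1/12) + (7)·(1/2) = 41/12.
The best pure response is b with expected payoff 79/12.

79/12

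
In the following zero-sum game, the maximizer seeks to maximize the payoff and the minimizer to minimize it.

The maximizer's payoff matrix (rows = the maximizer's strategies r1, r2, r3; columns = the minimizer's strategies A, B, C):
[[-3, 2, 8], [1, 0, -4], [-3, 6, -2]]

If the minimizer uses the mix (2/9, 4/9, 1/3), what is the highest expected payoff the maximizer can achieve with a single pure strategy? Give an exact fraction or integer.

r1: (-3)·(2/9) + (2)·(4/9) + (8)·(1/3) = 26/9.
r2: (1)·(2/9) + (0)·(4/9) + (-4)·(1/3) = -10/9.
r3: (-3)·(2/9) + (6)·(4/9) + (-2)·(1/3) = 4/3.
The best pure response is r1 with expected payoff 26/9.

26/9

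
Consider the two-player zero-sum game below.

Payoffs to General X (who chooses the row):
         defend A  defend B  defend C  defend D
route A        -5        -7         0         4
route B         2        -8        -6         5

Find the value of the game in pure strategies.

-7

Row minima: -7, -8 → General X's maximin is -7.
Column maxima: 2, -7, 0, 5 → General Y's minimax is -7.
They coincide at (route A, defend B), so the value is -7.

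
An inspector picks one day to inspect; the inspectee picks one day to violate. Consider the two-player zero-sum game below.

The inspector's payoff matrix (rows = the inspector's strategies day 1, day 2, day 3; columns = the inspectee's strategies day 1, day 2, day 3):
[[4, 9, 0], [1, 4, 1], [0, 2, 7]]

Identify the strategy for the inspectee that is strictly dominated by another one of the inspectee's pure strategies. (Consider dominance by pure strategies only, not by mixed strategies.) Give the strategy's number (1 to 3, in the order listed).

2

The inspectee prefers columns that give the inspector less. Compare day 2 with day 1: 4 < 9, 1 < 4, 0 < 2.
So day 1 strictly dominates day 2 for the inspectee; day 2 is strictly dominated.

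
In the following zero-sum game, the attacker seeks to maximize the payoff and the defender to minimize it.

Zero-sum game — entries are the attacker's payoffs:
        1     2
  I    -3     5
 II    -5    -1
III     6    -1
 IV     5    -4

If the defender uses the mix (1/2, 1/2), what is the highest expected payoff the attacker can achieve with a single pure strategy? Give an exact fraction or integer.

5/2

I: (-3)·(1/2) + (5)·(1/2) = 1.
II: (-5)·(1/2) + (-1)·(1/2) = -3.
III: (6)·(1/2) + (-1)·(1/2) = 5/2.
IV: (5)·(1/2) + (-4)·(1/2) = 1/2.
The best pure response is III with expected payoff 5/2.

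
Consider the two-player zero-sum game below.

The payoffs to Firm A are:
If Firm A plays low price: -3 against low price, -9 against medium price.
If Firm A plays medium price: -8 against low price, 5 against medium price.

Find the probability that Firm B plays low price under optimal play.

Row minima are -9 and -8, so Firm A's maximin is -8; column maxima are -3 and 5, so Firm B's minimax is -3. These differ, so the equilibrium is in mixed strategies.
Let Firm B play low price with probability q. Firm A is indifferent when −3q − 9(1−q) = −8q + 5(1−q), giving q = 14/19.

14/19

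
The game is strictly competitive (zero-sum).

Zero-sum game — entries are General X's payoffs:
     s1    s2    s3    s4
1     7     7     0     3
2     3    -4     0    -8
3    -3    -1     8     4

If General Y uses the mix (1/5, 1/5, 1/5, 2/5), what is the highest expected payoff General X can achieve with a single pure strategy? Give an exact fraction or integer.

4

1: (7)·(1/5) + (7)·(1/5) + (0)·(1/5) + (3)·(2/5) = 4.
2: (3)·(1/5) + (-4)·(1/5) + (0)·(1/5) + (-8)·(2/5) = -17/5.
3: (-3)·(1/5) + (-1)·(1/5) + (8)·(1/5) + (4)·(2/5) = 12/5.
The best pure response is 1 with expected payoff 4.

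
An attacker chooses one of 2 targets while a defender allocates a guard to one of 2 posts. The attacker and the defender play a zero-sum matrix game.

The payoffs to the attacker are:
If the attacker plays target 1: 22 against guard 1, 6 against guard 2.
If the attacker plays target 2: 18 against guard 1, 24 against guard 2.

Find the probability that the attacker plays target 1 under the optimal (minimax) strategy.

3/11

Row minima are 6 and 18, so the attacker's maximin is 18; column maxima are 22 and 24, so the defender's minimax is 22. These differ, so the equilibrium is in mixed strategies.
Let the attacker play target 1 with probability p. The defender is indifferent when 22p + 18(1−p) = 6p + 24(1−p), giving p = 3/11.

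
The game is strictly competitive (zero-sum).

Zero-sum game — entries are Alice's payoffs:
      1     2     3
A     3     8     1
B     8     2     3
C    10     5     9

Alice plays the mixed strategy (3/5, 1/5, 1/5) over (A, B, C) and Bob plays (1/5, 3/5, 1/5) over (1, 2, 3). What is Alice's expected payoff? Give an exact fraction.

Against (1/5, 3/5, 1/5), each row's expected payoff is A: 28/5; B: 17/5; C: 34/5.
Taking the (3/5, 1/5, 1/5)-weighted average: (3/5)·(28/5) + (1/5)·(17/5) + (1/5)·(34/5) = 27/5.

27/5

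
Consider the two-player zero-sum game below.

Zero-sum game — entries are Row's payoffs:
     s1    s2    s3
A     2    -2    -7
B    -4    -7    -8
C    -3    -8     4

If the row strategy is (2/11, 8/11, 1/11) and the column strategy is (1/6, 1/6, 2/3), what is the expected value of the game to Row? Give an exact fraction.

Against (1/6, 1/6, 2/3), each row's expected payoff is A: -14/3; B: -43/6; C: 5/6.
Taking the (2/11, 8/11, 1/11)-weighted average: (2/11)·(-14/3) + (8/11)·(-43/6) + (1/11)·(5/6) = -395/66.

-395/66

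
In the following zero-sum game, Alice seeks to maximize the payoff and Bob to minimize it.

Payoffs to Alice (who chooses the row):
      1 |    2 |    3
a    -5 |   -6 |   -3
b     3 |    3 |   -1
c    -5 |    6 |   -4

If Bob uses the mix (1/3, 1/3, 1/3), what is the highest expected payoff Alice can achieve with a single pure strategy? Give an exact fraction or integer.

a: (-5)·(1/3) + (-6)·(1/3) + (-3)·(1/3) = -14/3.
b: (3)·(1/3) + (3)·(1/3) + (-1)·(1/3) = 5/3.
c: (-5)·(1/3) + (6)·(1/3) + (-4)·(1/3) = -1.
The best pure response is b with expected payoff 5/3.

5/3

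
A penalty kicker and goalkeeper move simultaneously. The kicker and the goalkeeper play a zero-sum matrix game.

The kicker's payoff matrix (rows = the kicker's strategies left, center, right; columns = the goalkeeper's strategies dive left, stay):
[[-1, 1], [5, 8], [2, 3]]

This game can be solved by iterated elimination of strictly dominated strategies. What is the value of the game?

Column stay is strictly dominated by dive left for the goalkeeper (-1<1, 5<8, 2<3); eliminate stay.
Row left is strictly dominated by row center (5>-1); eliminate left.
Row right is strictly dominated by row center (5>2); eliminate right.
Only (center, dive left) remains, with payoff 5.

5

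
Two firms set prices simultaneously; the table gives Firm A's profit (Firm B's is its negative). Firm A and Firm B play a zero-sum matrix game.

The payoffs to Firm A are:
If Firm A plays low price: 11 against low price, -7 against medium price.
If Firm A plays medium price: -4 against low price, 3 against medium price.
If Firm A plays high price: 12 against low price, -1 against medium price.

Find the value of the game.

8/5

Row low price is strictly dominated by row high price, so Firm A never plays it.
The remaining 2×2 game on (medium price, high price) × (low price, medium price) has no saddle point. Let Firm A play medium price with probability p; indifference gives −4p + 12(1−p) = 3p − (1−p), so p = 13/20.
Similarly Firm B's optimal q on low price is 1/5, and the value is -4·(1/5) + (3)·(4/5) = 8/5.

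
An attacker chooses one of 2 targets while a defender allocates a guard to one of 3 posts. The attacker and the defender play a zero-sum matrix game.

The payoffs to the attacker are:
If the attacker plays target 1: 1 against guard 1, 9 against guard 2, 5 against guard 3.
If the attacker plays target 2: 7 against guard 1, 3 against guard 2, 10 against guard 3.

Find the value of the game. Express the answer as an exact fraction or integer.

Column guard 3 is strictly dominated by guard 1 for the defender (it gives the attacker more in every row).
The remaining 2×2 game on (target 1, target 2) × (guard 1, guard 2) has no saddle point. Let the attacker play target 1 with probability p; indifference gives p + 7(1−p) = 9p + 3(1−p), so p = 1/3.
Similarly the defender's optimal q on guard 1 is 1/2, and the value is 1·(1/2) + (9)·(1/2) = 5.

5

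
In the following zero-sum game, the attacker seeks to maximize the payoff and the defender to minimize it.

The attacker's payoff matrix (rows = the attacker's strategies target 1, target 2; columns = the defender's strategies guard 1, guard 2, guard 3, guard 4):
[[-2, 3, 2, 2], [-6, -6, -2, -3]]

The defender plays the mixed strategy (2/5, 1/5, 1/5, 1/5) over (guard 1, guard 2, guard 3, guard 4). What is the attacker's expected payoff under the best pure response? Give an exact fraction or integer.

3/5

target 1: (-2)·(2/5) + (3)·(1/5) + (2)·(1/5) + (2)·(1/5) = 3/5.
target 2: (-6)·(2/5) + (-6)·(1/5) + (-2)·(1/5) + (-3)·(1/5) = -23/5.
The best pure response is target 1 with expected payoff 3/5.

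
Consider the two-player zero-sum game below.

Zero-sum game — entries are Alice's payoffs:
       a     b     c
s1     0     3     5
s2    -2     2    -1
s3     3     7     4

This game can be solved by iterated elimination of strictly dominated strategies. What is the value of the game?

Column c is strictly dominated by a for Bob (0<5, -2<-1, 3<4); eliminate c.
Row s1 is strictly dominated by row s3 (3>0, 7>3); eliminate s1.
Column b is strictly dominated by a for Bob (-2<2, 3<7); eliminate b.
Row s2 is strictly dominated by row s3 (3>-2); eliminate s2.
Only (s3, a) remains, with payoff 3.

3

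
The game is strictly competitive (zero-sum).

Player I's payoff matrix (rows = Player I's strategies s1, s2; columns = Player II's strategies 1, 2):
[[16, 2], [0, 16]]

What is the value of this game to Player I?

Row minima are 2 and 0, so Player I's maximin is 2; column maxima are 16 and 16, so Player II's minimax is 16. These differ, so the equilibrium is in mixed strategies.
Let Player I play s1 with probability p. Player II is indifferent when 16p = 2p + 16(1−p), giving p = 8/15.
Let Player II play 1 with probability q. Player I is indifferent when 16q + 2(1−q) = 16(1−q), giving q = 7/15.
The value is 16·(7/15) + (2)·(8/15) = 128/15.

128/15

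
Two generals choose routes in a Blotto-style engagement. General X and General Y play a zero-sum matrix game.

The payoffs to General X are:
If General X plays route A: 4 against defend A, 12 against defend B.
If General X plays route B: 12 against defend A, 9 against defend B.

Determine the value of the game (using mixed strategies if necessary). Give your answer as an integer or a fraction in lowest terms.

108/11

Row minima are 4 and 9, so General X's maximin is 9; column maxima are 12 and 12, so General Y's minimax is 12. These differ, so the equilibrium is in mixed strategies.
Let General X play route A with probability p. General Y is indifferent when 4p + 12(1−p) = 12p + 9(1−p), giving p = 3/11.
Let General Y play defend A with probability q. General X is indifferent when 4q + 12(1−q) = 12q + 9(1−q), giving q = 3/11.
The value is 4·(3/11) + (12)·(8/11) = 108/11.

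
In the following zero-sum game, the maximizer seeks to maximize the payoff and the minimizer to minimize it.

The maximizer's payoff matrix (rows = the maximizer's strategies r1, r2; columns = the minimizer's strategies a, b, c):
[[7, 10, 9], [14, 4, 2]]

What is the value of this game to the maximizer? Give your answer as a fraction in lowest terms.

Column b is strictly dominated by c for the minimizer (it gives the maximizer more in every row).
The remaining 2×2 game on (r1, r2) × (a, c) has no saddle point. Let the maximizer play r1 with probability p; indifference gives 7p + 14(1−p) = 9p + 2(1−p), so p = 6/7.
Similarly the minimizer's optimal q on a is 1/2, and the value is 7·(1/2) + (9)·(1/2) = 8.

8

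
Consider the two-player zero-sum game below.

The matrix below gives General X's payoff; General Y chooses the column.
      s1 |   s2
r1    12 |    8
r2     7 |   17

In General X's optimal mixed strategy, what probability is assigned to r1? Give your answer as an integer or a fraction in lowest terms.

5/7

Row minima are 8 and 7, so General X's maximin is 8; column maxima are 12 and 17, so General Y's minimax is 12. These differ, so the equilibrium is in mixed strategies.
Let General X play r1 with probability p. General Y is indifferent when 12p + 7(1−p) = 8p + 17(1−p), giving p = 5/7.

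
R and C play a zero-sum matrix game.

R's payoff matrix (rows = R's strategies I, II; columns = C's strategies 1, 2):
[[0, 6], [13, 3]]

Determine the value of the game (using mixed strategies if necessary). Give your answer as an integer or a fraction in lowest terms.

Row minima are 0 and 3, so R's maximin is 3; column maxima are 13 and 6, so C's minimax is 6. These differ, so the equilibrium is in mixed strategies.
Let R play I with probability p. C is indifferent when 13(1−p) = 6p + 3(1−p), giving p = 5/8.
Let C play 1 with probability q. R is indifferent when 6(1−q) = 13q + 3(1−q), giving q = 3/16.
The value is 0·(3/16) + (6)·(13/16) = 39/8.

39/8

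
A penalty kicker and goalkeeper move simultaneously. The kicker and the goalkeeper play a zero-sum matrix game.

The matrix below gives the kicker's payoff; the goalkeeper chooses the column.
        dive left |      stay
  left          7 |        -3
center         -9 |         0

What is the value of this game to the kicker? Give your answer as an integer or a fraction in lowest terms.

Row minima are -3 and -9, so the kicker's maximin is -3; column maxima are 7 and 0, so the goalkeeper's minimax is 0. These differ, so the equilibrium is in mixed strategies.
Let the kicker play left with probability p. The goalkeeper is indifferent when 7p − 9(1−p) = −3p, giving p = 9/19.
Let the goalkeeper play dive left with probability q. The kicker is indifferent when 7q − 3(1−q) = −9q, giving q = 3/19.
The value is 7·(3/19) + (-3)·(16/19) = -27/19.

-27/19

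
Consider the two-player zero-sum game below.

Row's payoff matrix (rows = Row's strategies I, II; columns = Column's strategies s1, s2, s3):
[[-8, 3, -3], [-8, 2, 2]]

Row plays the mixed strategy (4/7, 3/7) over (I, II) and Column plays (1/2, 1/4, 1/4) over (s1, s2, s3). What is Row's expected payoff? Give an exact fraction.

-25/7

Against (1/2, 1/4, 1/4), each row's expected payoff is I: -4; II: -3.
Taking the (4/7, 3/7)-weighted average: (4/7)·(-4) + (3/7)·(-3) = -25/7.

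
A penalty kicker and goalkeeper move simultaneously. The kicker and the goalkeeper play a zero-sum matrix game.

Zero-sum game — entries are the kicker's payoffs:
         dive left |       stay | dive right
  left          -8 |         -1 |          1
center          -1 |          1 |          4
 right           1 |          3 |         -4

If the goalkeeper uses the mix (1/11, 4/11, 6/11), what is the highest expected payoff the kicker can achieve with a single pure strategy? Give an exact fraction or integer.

27/11

left: (-8)·(1/11) + (-1)·(4/11) + (1)·(6/11) = -6/11.
center: (-1)·(1/11) + (1)·(4/11) + (4)·(6/11) = 27/11.
right: (1)·(1/11) + (3)·(4/11) + (-4)·(6/11) = -1.
The best pure response is center with expected payoff 27/11.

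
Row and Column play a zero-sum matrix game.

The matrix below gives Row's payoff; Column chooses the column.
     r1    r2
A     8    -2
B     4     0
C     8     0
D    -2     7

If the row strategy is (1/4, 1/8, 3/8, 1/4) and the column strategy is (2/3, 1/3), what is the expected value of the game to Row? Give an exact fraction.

Against (2/3, 1/3), each row's expected payoff is A: 14/3; B: 8/3; C: 16/3; D: 1.
Taking the (1/4, 1/8, 3/8, 1/4)-weighted average: (1/4)·(14/3) + (1/8)·(8/3) + (3/8)·(16/3) + (1/4)·(1) = 15/4.

15/4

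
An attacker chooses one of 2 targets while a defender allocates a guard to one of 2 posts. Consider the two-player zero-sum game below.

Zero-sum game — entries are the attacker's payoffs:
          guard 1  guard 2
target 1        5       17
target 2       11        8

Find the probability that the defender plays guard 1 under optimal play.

Row minima are 5 and 8, so the attacker's maximin is 8; column maxima are 11 and 17, so the defender's minimax is 11. These differ, so the equilibrium is in mixed strategies.
Let the defender play guard 1 with probability q. The attacker is indifferent when 5q + 17(1−q) = 11q + 8(1−q), giving q = 3/5.

3/5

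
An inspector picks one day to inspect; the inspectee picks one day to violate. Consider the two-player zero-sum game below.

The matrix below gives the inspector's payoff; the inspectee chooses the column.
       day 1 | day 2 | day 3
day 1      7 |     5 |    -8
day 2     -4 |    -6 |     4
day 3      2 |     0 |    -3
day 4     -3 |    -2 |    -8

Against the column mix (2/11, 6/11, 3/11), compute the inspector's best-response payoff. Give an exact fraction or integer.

day 1: (7)·(2/11) + (5)·(6/11) + (-8)·(3/11) = 20/11.
day 2: (-4)·(2/11) + (-6)·(6/11) + (4)·(3/11) = -32/11.
day 3: (2)·(2/11) + (0)·(6/11) + (-3)·(3/11) = -5/11.
day 4: (-3)·(2/11) + (-2)·(6/11) + (-8)·(3/11) = -42/11.
The best pure response is day 1 with expected payoff 20/11.

20/11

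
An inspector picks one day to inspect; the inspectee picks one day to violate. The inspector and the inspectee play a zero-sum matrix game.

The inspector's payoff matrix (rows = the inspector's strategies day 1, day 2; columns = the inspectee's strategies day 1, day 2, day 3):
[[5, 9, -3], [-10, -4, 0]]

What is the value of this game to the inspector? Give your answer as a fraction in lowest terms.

Column day 2 is strictly dominated by day 1 for the inspectee (it gives the inspector more in every row).
The remaining 2×2 game on (day 1, day 2) × (day 1, day 3) has no saddle point. Let the inspector play day 1 with probability p; indifference gives 5p − 10(1−p) = −3p, so p = 5/9.
Similarly the inspectee's optimal q on day 1 is 1/6, and the value is 5·(1/6) + (-3)·(5/6) = -5/3.

-5/3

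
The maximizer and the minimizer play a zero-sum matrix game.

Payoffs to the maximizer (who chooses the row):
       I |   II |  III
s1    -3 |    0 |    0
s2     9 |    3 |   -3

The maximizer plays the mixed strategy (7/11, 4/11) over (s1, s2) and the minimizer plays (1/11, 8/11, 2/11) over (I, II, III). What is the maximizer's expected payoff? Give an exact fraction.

Against (1/11, 8/11, 2/11), each row's expected payoff is s1: -3/11; s2: 27/11.
Taking the (7/11, 4/11)-weighted average: (7/11)·(-3/11) + (4/11)·(27/11) = 87/121.

87/121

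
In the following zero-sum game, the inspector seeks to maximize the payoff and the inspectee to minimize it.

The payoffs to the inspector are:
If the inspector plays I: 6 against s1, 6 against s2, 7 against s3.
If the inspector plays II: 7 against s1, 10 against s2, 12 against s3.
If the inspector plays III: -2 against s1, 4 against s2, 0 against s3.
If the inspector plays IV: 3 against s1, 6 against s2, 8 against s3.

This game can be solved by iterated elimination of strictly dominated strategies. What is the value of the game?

7

Row III is strictly dominated by row I (6>-2, 6>4, 7>0); eliminate III.
Column s3 is strictly dominated by s1 for the inspectee (6<7, 7<12, 3<8); eliminate s3.
Row IV is strictly dominated by row II (7>3, 10>6); eliminate IV.
Row I is strictly dominated by row II (7>6, 10>6); eliminate I.
Column s2 is strictly dominated by s1 for the inspectee (7<10); eliminate s2.
Only (II, s1) remains, with payoff 7.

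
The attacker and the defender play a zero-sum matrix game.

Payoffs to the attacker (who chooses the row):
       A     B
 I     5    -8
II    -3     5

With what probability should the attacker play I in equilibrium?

8/21

Row minima are -8 and -3, so the attacker's maximin is -3; column maxima are 5 and 5, so the defender's minimax is 5. These differ, so the equilibrium is in mixed strategies.
Let the attacker play I with probability p. The defender is indifferent when 5p − 3(1−p) = −8p + 5(1−p), giving p = 8/21.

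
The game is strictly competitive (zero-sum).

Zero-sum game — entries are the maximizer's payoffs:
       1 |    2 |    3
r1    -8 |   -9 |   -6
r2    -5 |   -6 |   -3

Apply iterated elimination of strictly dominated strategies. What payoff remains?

Column 3 is strictly dominated by 1 for the minimizer (-8<-6, -5<-3); eliminate 3.
Column 1 is strictly dominated by 2 for the minimizer (-9<-8, -6<-5); eliminate 1.
Row r1 is strictly dominated by row r2 (-6>-9); eliminate r1.
Only (r2, 2) remains, with payoff -6.

-6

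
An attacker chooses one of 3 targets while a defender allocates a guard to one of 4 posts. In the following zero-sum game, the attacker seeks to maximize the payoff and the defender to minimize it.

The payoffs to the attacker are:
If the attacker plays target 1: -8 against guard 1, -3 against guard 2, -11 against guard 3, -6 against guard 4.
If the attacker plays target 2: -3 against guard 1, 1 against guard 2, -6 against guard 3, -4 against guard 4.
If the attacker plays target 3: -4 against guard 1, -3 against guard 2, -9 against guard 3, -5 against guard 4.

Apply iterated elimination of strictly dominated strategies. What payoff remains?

Column guard 2 is strictly dominated by guard 1 for the defender (-8<-3, -3<1, -4<-3); eliminate guard 2.
Row target 1 is strictly dominated by row target 2 (-3>-8, -6>-11, -4>-6); eliminate target 1.
Row target 3 is strictly dominated by row target 2 (-3>-4, -6>-9, -4>-5); eliminate target 3.
Column guard 4 is strictly dominated by guard 3 for the defender (-6<-4); eliminate guard 4.
Column guard 1 is strictly dominated by guard 3 for the defender (-6<-3); eliminate guard 1.
Only (target 2, guard 3) remains, with payoff -6.

-6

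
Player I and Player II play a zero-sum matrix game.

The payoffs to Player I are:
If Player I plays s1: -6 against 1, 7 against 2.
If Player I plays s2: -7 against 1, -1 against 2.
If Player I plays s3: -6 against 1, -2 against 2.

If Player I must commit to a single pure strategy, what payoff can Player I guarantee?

The worst-case payoff for each row is s1: -6, s2: -7, s3: -6.
The best of these is -6.

-6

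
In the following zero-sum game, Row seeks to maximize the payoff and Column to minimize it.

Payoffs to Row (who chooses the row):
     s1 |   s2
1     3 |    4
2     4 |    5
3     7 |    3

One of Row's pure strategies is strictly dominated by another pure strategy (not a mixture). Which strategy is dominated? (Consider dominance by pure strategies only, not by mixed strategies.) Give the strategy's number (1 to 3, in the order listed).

1

Compare 1 with 2: 4 > 3, 5 > 4.
So 2 strictly dominates 1 for Row; 1 is strictly dominated.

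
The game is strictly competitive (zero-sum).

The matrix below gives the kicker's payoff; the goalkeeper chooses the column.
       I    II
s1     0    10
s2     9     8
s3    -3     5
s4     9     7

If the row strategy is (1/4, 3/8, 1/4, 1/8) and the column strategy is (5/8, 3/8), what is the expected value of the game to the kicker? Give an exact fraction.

Against (5/8, 3/8), each row's expected payoff is s1: 15/4; s2: 69/8; s3: 0; s4: 33/4.
Taking the (1/4, 3/8, 1/4, 1/8)-weighted average: (1/4)·(15/4) + (3/8)·(69/8) + (1/4)·(0) + (1/8)·(33/4) = 333/64.

333/64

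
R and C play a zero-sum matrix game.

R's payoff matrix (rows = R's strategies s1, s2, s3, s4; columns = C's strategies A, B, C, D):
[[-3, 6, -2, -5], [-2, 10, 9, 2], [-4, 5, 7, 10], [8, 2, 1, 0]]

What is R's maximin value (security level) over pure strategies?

The worst-case payoff for each row is s1: -5, s2: -2, s3: -4, s4: 0.
The best of these is 0.

0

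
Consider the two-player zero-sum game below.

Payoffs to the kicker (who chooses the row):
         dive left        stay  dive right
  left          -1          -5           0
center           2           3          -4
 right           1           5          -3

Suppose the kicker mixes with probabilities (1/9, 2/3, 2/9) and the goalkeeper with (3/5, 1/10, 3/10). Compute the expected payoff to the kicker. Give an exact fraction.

11/90

Against (3/5, 1/10, 3/10), each row's expected payoff is left: -11/10; center: 3/10; right: 1/5.
Taking the (1/9, 2/3, 2/9)-weighted average: (1/9)·(-11/10) + (2/3)·(3/10) + (2/9)·(1/5) = 11/90.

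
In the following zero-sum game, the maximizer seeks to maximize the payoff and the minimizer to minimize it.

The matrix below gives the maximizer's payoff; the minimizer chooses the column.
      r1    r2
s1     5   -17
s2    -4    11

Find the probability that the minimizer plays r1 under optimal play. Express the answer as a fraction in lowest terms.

Row minima are -17 and -4, so the maximizer's maximin is -4; column maxima are 5 and 11, so the minimizer's minimax is 5. These differ, so the equilibrium is in mixed strategies.
Let the minimizer play r1 with probability q. The maximizer is indifferent when 5q − 17(1−q) = −4q + 11(1−q), giving q = 28/37.

28/37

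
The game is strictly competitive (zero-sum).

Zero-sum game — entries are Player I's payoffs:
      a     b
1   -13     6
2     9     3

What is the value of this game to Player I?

93/25

Row minima are -13 and 3, so Player I's maximin is 3; column maxima are 9 and 6, so Player II's minimax is 6. These differ, so the equilibrium is in mixed strategies.
Let Player I play 1 with probability p. Player II is indifferent when −13p + 9(1−p) = 6p + 3(1−p), giving p = 6/25.
Let Player II play a with probability q. Player I is indifferent when −13q + 6(1−q) = 9q + 3(1−q), giving q = 3/25.
The value is -13·(3/25) + (6)·(22/25) = 93/25.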